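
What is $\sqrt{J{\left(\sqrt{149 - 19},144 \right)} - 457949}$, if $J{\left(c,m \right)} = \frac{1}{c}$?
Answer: $\frac{\sqrt{-7739338100 + 130 \sqrt{130}}}{130} \approx 676.72 i$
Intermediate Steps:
$\sqrt{J{\left(\sqrt{149 - 19},144 \right)} - 457949} = \sqrt{\frac{1}{\sqrt{149 - 19}} - 457949} = \sqrt{\frac{1}{\sqrt{130}} - 457949} = \sqrt{\frac{\sqrt{130}}{130} - 457949} = \sqrt{-457949 + \frac{\sqrt{130}}{130}}$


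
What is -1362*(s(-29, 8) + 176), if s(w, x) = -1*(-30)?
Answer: -280572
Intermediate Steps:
s(w, x) = 30
-1362*(s(-29, 8) + 176) = -1362*(30 + 176) = -1362*206 = -280572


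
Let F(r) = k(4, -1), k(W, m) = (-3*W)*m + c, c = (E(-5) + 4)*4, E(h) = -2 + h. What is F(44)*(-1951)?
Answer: 0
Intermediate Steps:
c = -12 (c = ((-2 - 5) + 4)*4 = (-7 + 4)*4 = -3*4 = -12)
k(W, m) = -12 - 3*W*m (k(W, m) = (-3*W)*m - 12 = -3*W*m - 12 = -12 - 3*W*m)
F(r) = 0 (F(r) = -12 - 3*4*(-1) = -12 + 12 = 0)
F(44)*(-1951) = 0*(-1951) = 0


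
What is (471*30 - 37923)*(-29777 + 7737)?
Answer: 524397720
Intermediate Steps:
(471*30 - 37923)*(-29777 + 7737) = (14130 - 37923)*(-22040) = -23793*(-22040) = 524397720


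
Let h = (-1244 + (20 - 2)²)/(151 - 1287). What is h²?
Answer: 13225/20164 ≈ 0.65587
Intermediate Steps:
h = 115/142 (h = (-1244 + 18²)/(-1136) = (-1244 + 324)*(-1/1136) = -920*(-1/1136) = 115/142 ≈ 0.80986)
h² = (115/142)² = 13225/20164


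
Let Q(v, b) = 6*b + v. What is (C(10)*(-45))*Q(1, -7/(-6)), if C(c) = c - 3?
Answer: -2520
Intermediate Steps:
C(c) = -3 + c
Q(v, b) = v + 6*b
(C(10)*(-45))*Q(1, -7/(-6)) = ((-3 + 10)*(-45))*(1 + 6*(-7/(-6))) = (7*(-45))*(1 + 6*(-7*(-⅙))) = -315*(1 + 6*(7/6)) = -315*(1 + 7) = -315*8 = -2520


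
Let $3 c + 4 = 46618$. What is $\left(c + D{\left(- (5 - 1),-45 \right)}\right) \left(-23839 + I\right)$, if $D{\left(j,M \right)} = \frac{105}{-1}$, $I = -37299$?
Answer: $-943542754$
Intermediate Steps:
$c = 15538$ ($c = - \frac{4}{3} + \frac{1}{3} \cdot 46618 = - \frac{4}{3} + \frac{46618}{3} = 15538$)
$D{\left(j,M \right)} = -105$ ($D{\left(j,M \right)} = 105 \left(-1\right) = -105$)
$\left(c + D{\left(- (5 - 1),-45 \right)}\right) \left(-23839 + I\right) = \left(15538 - 105\right) \left(-23839 - 37299\right) = 15433 \left(-61138\right) = -943542754$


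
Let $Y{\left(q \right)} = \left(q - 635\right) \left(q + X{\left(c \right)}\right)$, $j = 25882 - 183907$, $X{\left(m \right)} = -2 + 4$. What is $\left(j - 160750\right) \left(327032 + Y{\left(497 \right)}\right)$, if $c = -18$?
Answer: $-82298141750$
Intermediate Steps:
$X{\left(m \right)} = 2$
$j = -158025$ ($j = 25882 - 183907 = -158025$)
$Y{\left(q \right)} = \left(-635 + q\right) \left(2 + q\right)$ ($Y{\left(q \right)} = \left(q - 635\right) \left(q + 2\right) = \left(-635 + q\right) \left(2 + q\right)$)
$\left(j - 160750\right) \left(327032 + Y{\left(497 \right)}\right) = \left(-158025 - 160750\right) \left(327032 - \left(315871 - 247009\right)\right) = \left(-158025 - 160750\right) \left(327032 - 68862\right) = - 318775 \left(327032 - 68862\right) = \left(-318775\right) 258170 = -82298141750$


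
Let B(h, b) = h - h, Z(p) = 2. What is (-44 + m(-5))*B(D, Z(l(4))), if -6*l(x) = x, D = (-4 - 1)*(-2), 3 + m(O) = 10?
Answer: 0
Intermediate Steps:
m(O) = 7 (m(O) = -3 + 10 = 7)
D = 10 (D = -5*(-2) = 10)
l(x) = -x/6
B(h, b) = 0
(-44 + m(-5))*B(D, Z(l(4))) = (-44 + 7)*0 = -37*0 = 0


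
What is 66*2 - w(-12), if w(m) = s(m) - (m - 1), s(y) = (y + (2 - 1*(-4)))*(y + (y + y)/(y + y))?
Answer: 53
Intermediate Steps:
s(y) = (1 + y)*(6 + y) (s(y) = (y + (2 + 4))*(y + (2*y)/((2*y))) = (y + 6)*(y + (2*y)*(1/(2*y))) = (6 + y)*(y + 1) = (6 + y)*(1 + y) = (1 + y)*(6 + y))
w(m) = 7 + m**2 + 6*m (w(m) = (6 + m**2 + 7*m) - (m - 1) = (6 + m**2 + 7*m) - (-1 + m) = (6 + m**2 + 7*m) + (1 - m) = 7 + m**2 + 6*m)
66*2 - w(-12) = 66*2 - (7 + (-12)**2 + 6*(-12)) = 132 - (7 + 144 - 72) = 132 - 1*79 = 132 - 79 = 53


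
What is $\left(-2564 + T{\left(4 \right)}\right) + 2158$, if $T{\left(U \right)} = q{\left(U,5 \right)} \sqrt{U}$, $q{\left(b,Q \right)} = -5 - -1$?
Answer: $-414$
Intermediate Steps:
$q{\left(b,Q \right)} = -4$ ($q{\left(b,Q \right)} = -5 + 1 = -4$)
$T{\left(U \right)} = - 4 \sqrt{U}$
$\left(-2564 + T{\left(4 \right)}\right) + 2158 = \left(-2564 - 4 \sqrt{4}\right) + 2158 = \left(-2564 - 8\right) + 2158 = -2572 + 2158 = -414$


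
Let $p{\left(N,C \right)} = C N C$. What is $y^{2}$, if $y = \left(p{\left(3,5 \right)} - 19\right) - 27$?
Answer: $841$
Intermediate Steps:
$p{\left(N,C \right)} = N C^{2}$
$y = 29$ ($y = \left(3 \cdot 5^{2} - 19\right) - 27 = \left(3 \cdot 25 - 19\right) - 27 = \left(75 - 19\right) - 27 = 56 - 27 = 29$)
$y^{2} = 29^{2} = 841$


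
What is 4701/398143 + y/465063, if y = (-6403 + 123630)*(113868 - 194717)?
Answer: -3773472040551226/185161578009 ≈ -20379.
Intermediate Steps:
y = -9477685723 (y = 117227*(-80849) = -9477685723)
4701/398143 + y/465063 = 4701/398143 - 9477685723/465063 = -3773472040551226/185161578009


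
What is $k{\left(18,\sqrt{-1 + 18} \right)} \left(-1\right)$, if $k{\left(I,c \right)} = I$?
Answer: $-18$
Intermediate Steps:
$k{\left(18,\sqrt{-1 + 18} \right)} \left(-1\right) = 18 \left(-1\right) = -18$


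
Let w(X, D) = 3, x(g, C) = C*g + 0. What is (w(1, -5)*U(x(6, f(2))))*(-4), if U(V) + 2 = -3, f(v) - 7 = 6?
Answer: 60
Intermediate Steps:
f(v) = 13 (f(v) = 7 + 6 = 13)
x(g, C) = C*g
U(V) = -5 (U(V) = -2 - 3 = -5)
(w(1, -5)*U(x(6, f(2))))*(-4) = (3*(-5))*(-4) = -15*(-4) = 60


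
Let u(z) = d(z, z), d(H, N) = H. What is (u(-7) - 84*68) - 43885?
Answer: -49604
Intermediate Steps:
u(z) = z
(u(-7) - 84*68) - 43885 = (-7 - 84*68) - 43885 = (-7 - 5712) - 43885 = -5719 - 43885 = -49604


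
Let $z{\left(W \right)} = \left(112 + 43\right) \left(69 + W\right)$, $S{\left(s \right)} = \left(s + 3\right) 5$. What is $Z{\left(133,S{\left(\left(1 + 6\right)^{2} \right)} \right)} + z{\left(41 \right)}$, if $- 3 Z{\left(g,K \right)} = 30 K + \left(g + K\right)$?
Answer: $14319$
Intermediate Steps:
$S{\left(s \right)} = 15 + 5 s$ ($S{\left(s \right)} = \left(3 + s\right) 5 = 15 + 5 s$)
$Z{\left(g,K \right)} = - \frac{31 K}{3} - \frac{g}{3}$ ($Z{\left(g,K \right)} = - \frac{30 K + \left(g + K\right)}{3} = - \frac{30 K + \left(K + g\right)}{3} = - \frac{g + 31 K}{3} = - \frac{31 K}{3} - \frac{g}{3}$)
$z{\left(W \right)} = 10695 + 155 W$ ($z{\left(W \right)} = 155 \left(69 + W\right) = 10695 + 155 W$)
$Z{\left(133,S{\left(\left(1 + 6\right)^{2} \right)} \right)} + z{\left(41 \right)} = \left(- \frac{31 \left(15 + 5 \left(1 + 6\right)^{2}\right)}{3} - \frac{133}{3}\right) + \left(10695 + 155 \cdot 41\right) = \left(- \frac{31 \left(15 + 5 \cdot 7^{2}\right)}{3} - \frac{133}{3}\right) + \left(10695 + 6355\right) = \left(- \frac{31 \left(15 + 5 \cdot 49\right)}{3} - \frac{133}{3}\right) + 17050 = \left(- \frac{31 \left(15 + 245\right)}{3} - \frac{133}{3}\right) + 17050 = \left(\left(- \frac{31}{3}\right) 260 - \frac{133}{3}\right) + 17050 = \left(- \frac{8060}{3} - \frac{133}{3}\right) + 17050 = -2731 + 17050 = 14319$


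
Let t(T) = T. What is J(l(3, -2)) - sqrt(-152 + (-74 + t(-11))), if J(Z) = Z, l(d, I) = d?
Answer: 3 - I*sqrt(237) ≈ 3.0 - 15.395*I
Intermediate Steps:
J(l(3, -2)) - sqrt(-152 + (-74 + t(-11))) = 3 - sqrt(-152 + (-74 - 11)) = 3 - sqrt(-152 - 85) = 3 - sqrt(-237) = 3 - I*sqrt(237)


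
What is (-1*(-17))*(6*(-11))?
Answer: -1122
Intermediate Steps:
(-1*(-17))*(6*(-11)) = 17*(-66) = -1122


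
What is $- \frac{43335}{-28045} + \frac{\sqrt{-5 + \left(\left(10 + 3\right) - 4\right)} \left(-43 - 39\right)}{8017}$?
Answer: $\frac{68563463}{44967353} \approx 1.5247$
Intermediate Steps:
$- \frac{43335}{-28045} + \frac{\sqrt{-5 + \left(\left(10 + 3\right) - 4\right)} \left(-43 - 39\right)}{8017} = \left(-43335\right) \left(- \frac{1}{28045}\right) + \sqrt{-5 + \left(13 - 4\right)} \left(-82\right) \frac{1}{8017} = \frac{8667}{5609} + \sqrt{-5 + 9} \left(-82\right) \frac{1}{8017} = \frac{8667}{5609} + \sqrt{4} \left(-82\right) \frac{1}{8017} = \frac{8667}{5609} + 2 \left(-82\right) \frac{1}{8017} = \frac{8667}{5609} - \frac{164}{8017} = \frac{68563463}{44967353}$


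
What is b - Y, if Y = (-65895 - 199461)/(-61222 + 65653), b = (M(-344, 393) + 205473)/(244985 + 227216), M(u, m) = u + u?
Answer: 6009941471/99634411 ≈ 60.320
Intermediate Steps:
M(u, m) = 2*u
b = 204785/472201 (b = (2*(-344) + 205473)/(244985 + 227216) = (-688 + 205473)/472201 = 204785*(1/472201) = 204785/472201 ≈ 0.43368)
Y = -12636/211 (Y = -265356/4431 = -265356*1/4431 = -12636/211 ≈ -59.886)
b - Y = 204785/472201 - 1*(-12636/211) = 204785/472201 + 12636/211 = 6009941471/99634411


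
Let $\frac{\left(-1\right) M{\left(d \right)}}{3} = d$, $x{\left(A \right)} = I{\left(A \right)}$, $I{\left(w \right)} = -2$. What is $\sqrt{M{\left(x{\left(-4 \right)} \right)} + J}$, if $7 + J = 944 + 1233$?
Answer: $8 \sqrt{34} \approx 46.648$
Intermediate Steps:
$x{\left(A \right)} = -2$
$M{\left(d \right)} = - 3 d$
$J = 2170$ ($J = -7 + \left(944 + 1233\right) = -7 + 2177 = 2170$)
$\sqrt{M{\left(x{\left(-4 \right)} \right)} + J} = \sqrt{\left(-3\right) \left(-2\right) + 2170} = \sqrt{6 + 2170} = \sqrt{2176} = 8 \sqrt{34}$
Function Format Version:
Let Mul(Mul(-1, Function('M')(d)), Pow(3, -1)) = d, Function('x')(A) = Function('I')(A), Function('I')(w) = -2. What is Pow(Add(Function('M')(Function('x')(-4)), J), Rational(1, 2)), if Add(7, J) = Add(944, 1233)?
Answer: Mul(8, Pow(34, Rational(1, 2))) ≈ 46.648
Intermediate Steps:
Function('x')(A) = -2
Function('M')(d) = Mul(-3, d)
J = 2170 (J = Add(-7, Add(944, 1233)) = Add(-7, 2177) = 2170)
Pow(Add(Function('M')(Function('x')(-4)), J), Rational(1, 2)) = Pow(Add(Mul(-3, -2), 2170), Rational(1, 2)) = Pow(Add(6, 2170), Rational(1, 2)) = Pow(2176, Rational(1, 2)) = Mul(8, Pow(34, Rational(1, 2)))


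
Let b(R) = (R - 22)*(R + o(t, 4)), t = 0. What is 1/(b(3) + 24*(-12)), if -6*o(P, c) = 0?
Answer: -1/345 ≈ -0.0028986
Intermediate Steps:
o(P, c) = 0 (o(P, c) = -1/6*0 = 0)
b(R) = R*(-22 + R) (b(R) = (R - 22)*(R + 0) = (-22 + R)*R = R*(-22 + R))
1/(b(3) + 24*(-12)) = 1/(3*(-22 + 3) + 24*(-12)) = 1/(3*(-19) - 288) = 1/(-57 - 288) = 1/(-345) = -1/345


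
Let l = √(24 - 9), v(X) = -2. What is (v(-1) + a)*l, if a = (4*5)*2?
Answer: 38*√15 ≈ 147.17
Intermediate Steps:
a = 40 (a = 20*2 = 40)
l = √15 ≈ 3.8730
(v(-1) + a)*l = (-2 + 40)*√15 = 38*√15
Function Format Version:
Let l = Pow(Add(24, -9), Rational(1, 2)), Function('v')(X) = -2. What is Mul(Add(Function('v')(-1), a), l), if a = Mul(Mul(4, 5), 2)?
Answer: Mul(38, Pow(15, Rational(1, 2))) ≈ 147.17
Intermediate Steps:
a = 40 (a = Mul(20, 2) = 40)
l = Pow(15, Rational(1, 2)) ≈ 3.8730
Mul(Add(Function('v')(-1), a), l) = Mul(Add(-2, 40), Pow(15, Rational(1, 2))) = Mul(38, Pow(15, Rational(1, 2)))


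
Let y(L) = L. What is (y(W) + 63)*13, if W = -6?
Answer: 741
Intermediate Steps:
(y(W) + 63)*13 = (-6 + 63)*13 = 57*13 = 741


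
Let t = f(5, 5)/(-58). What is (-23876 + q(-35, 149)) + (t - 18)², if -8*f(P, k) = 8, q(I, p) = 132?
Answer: -78786967/3364 ≈ -23421.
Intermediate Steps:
f(P, k) = -1 (f(P, k) = -⅛*8 = -1)
t = 1/58 (t = -1/(-58) = -1*(-1/58) = 1/58 ≈ 0.017241)
(-23876 + q(-35, 149)) + (t - 18)² = (-23876 + 132) + (1/58 - 18)² = -23744 + (-1043/58)² = -23744 + 1087849/3364 = -78786967/3364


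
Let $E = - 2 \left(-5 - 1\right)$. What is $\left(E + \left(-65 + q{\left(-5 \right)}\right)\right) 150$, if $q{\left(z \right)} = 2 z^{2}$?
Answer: $-450$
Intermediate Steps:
$E = 12$ ($E = \left(-2\right) \left(-6\right) = 12$)
$\left(E + \left(-65 + q{\left(-5 \right)}\right)\right) 150 = \left(12 - \left(65 - 2 \left(-5\right)^{2}\right)\right) 150 = \left(12 + \left(-65 + 2 \cdot 25\right)\right) 150 = \left(12 + \left(-65 + 50\right)\right) 150 = \left(12 - 15\right) 150 = \left(-3\right) 150 = -450$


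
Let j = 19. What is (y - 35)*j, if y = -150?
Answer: -3515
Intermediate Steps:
(y - 35)*j = (-150 - 35)*19 = -185*19 = -3515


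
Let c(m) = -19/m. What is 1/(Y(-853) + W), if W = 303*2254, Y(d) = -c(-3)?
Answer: 3/2048867 ≈ 1.4642e-6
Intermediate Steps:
Y(d) = -19/3 (Y(d) = -(-19)/(-3) = -(-19)*(-1)/3 = -1*19/3 = -19/3)
W = 682962
1/(Y(-853) + W) = 1/(-19/3 + 682962) = 1/(2048867/3) = 3/2048867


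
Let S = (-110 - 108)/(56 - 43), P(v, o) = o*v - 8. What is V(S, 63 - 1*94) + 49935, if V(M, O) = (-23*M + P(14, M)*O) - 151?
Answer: 750042/13 ≈ 57696.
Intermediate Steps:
P(v, o) = -8 + o*v
S = -218/13 ≈ -16.769
V(M, O) = -151 - 23*M + O*(-8 + 14*M) (V(M, O) = (-23*M + (-8 + M*14)*O) - 151 = (-23*M + (-8 + 14*M)*O) - 151 = (-23*M + O*(-8 + 14*M)) - 151 = -151 - 23*M + O*(-8 + 14*M))
V(S, 63 - 1*94) + 49935 = (-151 - 23*(-218/13) + 2*(63 - 1*94)*(-4 + 7*(-218/13))) + 49935 = (-151 + 5014/13 + 2*(63 - 94)*(-4 - 1526/13)) + 49935 = (-151 + 5014/13 + 2*(-31)*(-1578/13)) + 49935 = (-151 + 5014/13 + 97836/13) + 49935 = 100887/13 + 49935 = 750042/13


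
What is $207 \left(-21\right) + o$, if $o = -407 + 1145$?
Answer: $-3609$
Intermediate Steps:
$o = 738$
$207 \left(-21\right) + o = 207 \left(-21\right) + 738 = -4347 + 738 = -3609$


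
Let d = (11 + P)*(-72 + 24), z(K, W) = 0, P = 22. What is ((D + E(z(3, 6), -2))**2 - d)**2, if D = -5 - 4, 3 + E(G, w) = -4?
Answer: 3385600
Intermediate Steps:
E(G, w) = -7 (E(G, w) = -3 - 4 = -7)
D = -9
d = -1584 (d = (11 + 22)*(-72 + 24) = 33*(-48) = -1584)
((D + E(z(3, 6), -2))**2 - d)**2 = ((-9 - 7)**2 - 1*(-1584))**2 = ((-16)**2 + 1584)**2 = (256 + 1584)**2 = 1840**2 = 3385600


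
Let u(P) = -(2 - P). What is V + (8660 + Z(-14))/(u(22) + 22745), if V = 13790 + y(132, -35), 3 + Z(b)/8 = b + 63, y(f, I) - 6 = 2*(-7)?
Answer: 313756258/22765 ≈ 13782.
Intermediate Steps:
y(f, I) = -8 (y(f, I) = 6 + 2*(-7) = 6 - 14 = -8)
u(P) = -2 + P
Z(b) = 480 + 8*b (Z(b) = -24 + 8*(b + 63) = -24 + 8*(63 + b) = -24 + (504 + 8*b) = 480 + 8*b)
V = 13782 (V = 13790 - 8 = 13782)
V + (8660 + Z(-14))/(u(22) + 22745) = 13782 + (8660 + (480 + 8*(-14)))/((-2 + 22) + 22745) = 13782 + (8660 + (480 - 112))/(20 + 22745) = 13782 + (8660 + 368)/22765 = 13782 + 9028*(1/22765) = 13782 + 9028/22765 = 313756258/22765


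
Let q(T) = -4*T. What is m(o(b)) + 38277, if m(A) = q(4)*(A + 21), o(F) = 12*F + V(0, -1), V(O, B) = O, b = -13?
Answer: 40437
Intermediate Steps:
o(F) = 12*F (o(F) = 12*F + 0 = 12*F)
m(A) = -336 - 16*A (m(A) = (-4*4)*(A + 21) = -16*(21 + A) = -336 - 16*A)
m(o(b)) + 38277 = (-336 - 192*(-13)) + 38277 = (-336 - 16*(-156)) + 38277 = (-336 + 2496) + 38277 = 2160 + 38277 = 40437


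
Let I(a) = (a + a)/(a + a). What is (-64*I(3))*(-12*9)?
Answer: 6912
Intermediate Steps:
I(a) = 1 (I(a) = (2*a)/((2*a)) = (2*a)*(1/(2*a)) = 1)
(-64*I(3))*(-12*9) = (-64*1)*(-12*9) = -64*(-108) = 6912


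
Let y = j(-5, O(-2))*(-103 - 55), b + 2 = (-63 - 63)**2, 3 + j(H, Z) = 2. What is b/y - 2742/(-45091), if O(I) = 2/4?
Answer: 358103885/3562189 ≈ 100.53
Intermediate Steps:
O(I) = 1/2 (O(I) = 2*(1/4) = 1/2)
j(H, Z) = -1 (j(H, Z) = -3 + 2 = -1)
b = 15874 (b = -2 + (-63 - 63)**2 = -2 + (-126)**2 = -2 + 15876 = 15874)
y = 158 (y = -(-103 - 55) = -1*(-158) = 158)
b/y - 2742/(-45091) = 15874/158 - 2742/(-45091) = 15874*(1/158) - 2742*(-1/45091) = 7937/79 + 2742/45091 = 358103885/3562189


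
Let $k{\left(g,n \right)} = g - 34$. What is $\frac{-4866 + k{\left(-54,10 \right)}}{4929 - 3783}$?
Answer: $- \frac{2477}{573} \approx -4.3229$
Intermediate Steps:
$k{\left(g,n \right)} = -34 + g$
$\frac{-4866 + k{\left(-54,10 \right)}}{4929 - 3783} = \frac{-4866 - 88}{4929 - 3783} = \frac{-4866 - 88}{1146} = \left(-4954\right) \frac{1}{1146} = - \frac{2477}{573}$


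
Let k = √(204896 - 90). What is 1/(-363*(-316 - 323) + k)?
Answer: 231957/53803845043 - √204806/53803845043 ≈ 4.3027e-6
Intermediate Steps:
k = √204806 ≈ 452.56
1/(-363*(-316 - 323) + k) = 1/(-363*(-316 - 323) + √204806) = 1/(-363*(-639) + √204806) = 1/(231957 + √204806)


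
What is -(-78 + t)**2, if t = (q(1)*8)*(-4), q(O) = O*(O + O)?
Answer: -20164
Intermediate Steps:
q(O) = 2*O**2 (q(O) = O*(2*O) = 2*O**2)
t = -64 (t = ((2*1**2)*8)*(-4) = ((2*1)*8)*(-4) = (2*8)*(-4) = 16*(-4) = -64)
-(-78 + t)**2 = -(-78 - 64)**2 = -1*(-142)**2 = -1*20164 = -20164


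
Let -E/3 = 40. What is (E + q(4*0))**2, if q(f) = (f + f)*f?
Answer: 14400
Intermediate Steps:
q(f) = 2*f**2 (q(f) = (2*f)*f = 2*f**2)
E = -120 (E = -3*40 = -120)
(E + q(4*0))**2 = (-120 + 2*(4*0)**2)**2 = (-120 + 2*0**2)**2 = (-120 + 2*0)**2 = (-120 + 0)**2 = (-120)**2 = 14400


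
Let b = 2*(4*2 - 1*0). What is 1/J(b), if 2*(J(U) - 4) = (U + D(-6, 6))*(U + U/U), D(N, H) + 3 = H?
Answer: 2/331 ≈ 0.0060423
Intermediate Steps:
D(N, H) = -3 + H
b = 16 (b = 2*(8 + 0) = 2*8 = 16)
J(U) = 4 + (1 + U)*(3 + U)/2 (J(U) = 4 + ((U + (-3 + 6))*(U + U/U))/2 = 4 + ((U + 3)*(U + 1))/2 = 4 + ((3 + U)*(1 + U))/2 = 4 + ((1 + U)*(3 + U))/2 = 4 + (1 + U)*(3 + U)/2)
1/J(b) = 1/(11/2 + (½)*16² + 2*16) = 1/(11/2 + (½)*256 + 32) = 1/(11/2 + 128 + 32) = 1/(331/2) = 2/331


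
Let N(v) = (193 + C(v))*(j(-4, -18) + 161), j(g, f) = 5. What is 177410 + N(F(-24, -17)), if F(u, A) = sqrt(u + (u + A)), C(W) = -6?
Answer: 208452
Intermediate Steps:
F(u, A) = sqrt(A + 2*u) (F(u, A) = sqrt(u + (A + u)) = sqrt(A + 2*u))
N(v) = 31042 (N(v) = (193 - 6)*(5 + 161) = 187*166 = 31042)
177410 + N(F(-24, -17)) = 177410 + 31042 = 208452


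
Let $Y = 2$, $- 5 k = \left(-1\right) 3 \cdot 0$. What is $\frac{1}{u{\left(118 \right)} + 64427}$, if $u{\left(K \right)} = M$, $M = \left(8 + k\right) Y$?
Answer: $\frac{1}{64443} \approx 1.5518 \cdot 10^{-5}$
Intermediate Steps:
$k = 0$ ($k = - \frac{\left(-1\right) 3 \cdot 0}{5} = - \frac{\left(-3\right) 0}{5} = \left(- \frac{1}{5}\right) 0 = 0$)
$M = 16$ ($M = \left(8 + 0\right) 2 = 8 \cdot 2 = 16$)
$u{\left(K \right)} = 16$
$\frac{1}{u{\left(118 \right)} + 64427} = \frac{1}{16 + 64427} = \frac{1}{64443}$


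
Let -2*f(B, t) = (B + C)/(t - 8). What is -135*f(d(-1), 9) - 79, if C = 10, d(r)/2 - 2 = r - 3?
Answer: 326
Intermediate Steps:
d(r) = -2 + 2*r (d(r) = 4 + 2*(r - 3) = 4 + 2*(-3 + r) = 4 + (-6 + 2*r) = -2 + 2*r)
f(B, t) = -(10 + B)/(2*(-8 + t)) (f(B, t) = -(B + 10)/(2*(t - 8)) = -(10 + B)/(2*(-8 + t)))
-135*f(d(-1), 9) - 79 = -135*(-10 - (-2 + 2*(-1)))/(2*(-8 + 9)) - 79 = -135*(-10 - (-2 - 2))/(2*1) - 79 = -135*(-10 - 1*(-4))/2 - 79 = -135*(-10 + 4)/2 - 79 = -135*(-6)/2 - 79 = -135*(-3) - 79 = 405 - 79 = 326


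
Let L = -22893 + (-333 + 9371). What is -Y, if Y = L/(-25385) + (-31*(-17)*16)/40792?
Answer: -19480487/25887623 ≈ -0.75250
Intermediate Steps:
L = -13855 (L = -22893 + 9038 = -13855)
Y = 19480487/25887623 (Y = -13855/(-25385) + (-31*(-17)*16)/40792 = -13855*(-1/25385) + (527*16)*(1/40792) = 2771/5077 + 8432*(1/40792) = 2771/5077 + 1054/5099 = 19480487/25887623 ≈ 0.75250)
-Y = -1*19480487/25887623 = -19480487/25887623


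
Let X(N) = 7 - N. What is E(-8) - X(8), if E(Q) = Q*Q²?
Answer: -511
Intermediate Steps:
E(Q) = Q³
E(-8) - X(8) = (-8)³ - (7 - 1*8) = -512 - (7 - 8) = -512 - 1*(-1) = -512 + 1 = -511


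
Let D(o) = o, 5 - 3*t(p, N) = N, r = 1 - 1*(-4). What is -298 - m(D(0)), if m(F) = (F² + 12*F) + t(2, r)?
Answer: -298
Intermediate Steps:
r = 5 (r = 1 + 4 = 5)
t(p, N) = 5/3 - N/3
m(F) = F² + 12*F (m(F) = (F² + 12*F) + (5/3 - ⅓*5) = (F² + 12*F) + (5/3 - 5/3) = (F² + 12*F) + 0 = F² + 12*F)
-298 - m(D(0)) = -298 - 0*(12 + 0) = -298 - 0*12 = -298 - 1*0 = -298 + 0 = -298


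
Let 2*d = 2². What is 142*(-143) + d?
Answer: -20304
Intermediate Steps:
d = 2 (d = (½)*2² = (½)*4 = 2)
142*(-143) + d = 142*(-143) + 2 = -20306 + 2 = -20304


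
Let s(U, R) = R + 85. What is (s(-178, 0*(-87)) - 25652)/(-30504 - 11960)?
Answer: 25567/42464 ≈ 0.60209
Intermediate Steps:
s(U, R) = 85 + R
(s(-178, 0*(-87)) - 25652)/(-30504 - 11960) = ((85 + 0*(-87)) - 25652)/(-30504 - 11960) = ((85 + 0) - 25652)/(-42464) = (85 - 25652)*(-1/42464) = -25567*(-1/42464) = 25567/42464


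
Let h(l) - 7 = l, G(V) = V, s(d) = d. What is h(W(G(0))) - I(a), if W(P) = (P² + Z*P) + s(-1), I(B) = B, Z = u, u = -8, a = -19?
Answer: 25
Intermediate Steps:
Z = -8
W(P) = -1 + P² - 8*P (W(P) = (P² - 8*P) - 1 = -1 + P² - 8*P)
h(l) = 7 + l
h(W(G(0))) - I(a) = (7 + (-1 + 0² - 8*0)) - 1*(-19) = (7 + (-1 + 0 + 0)) + 19 = (7 - 1) + 19 = 6 + 19 = 25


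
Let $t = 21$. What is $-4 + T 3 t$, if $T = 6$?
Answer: $374$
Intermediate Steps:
$-4 + T 3 t = -4 + 6 \cdot 3 \cdot 21 = -4 + 18 \cdot 21 = -4 + 378 = 374$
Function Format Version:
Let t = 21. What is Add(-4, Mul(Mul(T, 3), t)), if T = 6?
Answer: 374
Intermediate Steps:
Add(-4, Mul(Mul(T, 3), t)) = Add(-4, Mul(Mul(6, 3), 21)) = Add(-4, Mul(18, 21)) = Add(-4, 378) = 374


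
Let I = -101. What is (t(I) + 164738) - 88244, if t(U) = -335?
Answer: 76159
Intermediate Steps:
(t(I) + 164738) - 88244 = (-335 + 164738) - 88244 = 164403 - 88244 = 76159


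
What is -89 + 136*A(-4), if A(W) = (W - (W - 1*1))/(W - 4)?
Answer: -106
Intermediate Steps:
A(W) = 1/(-4 + W) (A(W) = (W - (W - 1))/(-4 + W) = (W - (-1 + W))/(-4 + W) = (W + (1 - W))/(-4 + W) = 1/(-4 + W))
-89 + 136*A(-4) = -89 + 136/(-4 - 4) = -89 + 136/(-8) = -89 + 136*(-⅛) = -89 - 17 = -106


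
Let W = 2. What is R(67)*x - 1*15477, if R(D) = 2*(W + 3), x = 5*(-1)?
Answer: -15527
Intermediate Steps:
x = -5
R(D) = 10 (R(D) = 2*(2 + 3) = 2*5 = 10)
R(67)*x - 1*15477 = 10*(-5) - 1*15477 = -50 - 15477 = -15527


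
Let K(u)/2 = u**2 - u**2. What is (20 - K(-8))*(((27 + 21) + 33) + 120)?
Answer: 4020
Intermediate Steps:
K(u) = 0 (K(u) = 2*(u**2 - u**2) = 2*0 = 0)
(20 - K(-8))*(((27 + 21) + 33) + 120) = (20 - 1*0)*(((27 + 21) + 33) + 120) = (20 + 0)*((48 + 33) + 120) = 20*(81 + 120) = 20*201 = 4020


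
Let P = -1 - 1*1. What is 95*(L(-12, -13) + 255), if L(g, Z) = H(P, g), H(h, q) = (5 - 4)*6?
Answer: 24795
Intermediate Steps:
P = -2 (P = -1 - 1 = -2)
H(h, q) = 6 (H(h, q) = 1*6 = 6)
L(g, Z) = 6
95*(L(-12, -13) + 255) = 95*(6 + 255) = 95*261 = 24795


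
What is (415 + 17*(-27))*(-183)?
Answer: 8052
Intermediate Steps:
(415 + 17*(-27))*(-183) = (415 - 459)*(-183) = -44*(-183) = 8052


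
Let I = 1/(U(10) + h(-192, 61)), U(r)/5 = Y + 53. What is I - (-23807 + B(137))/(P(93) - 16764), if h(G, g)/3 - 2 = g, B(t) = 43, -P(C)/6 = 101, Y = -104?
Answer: -264299/191070 ≈ -1.3833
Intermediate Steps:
P(C) = -606 (P(C) = -6*101 = -606)
h(G, g) = 6 + 3*g
U(r) = -255 (U(r) = 5*(-104 + 53) = 5*(-51) = -255)
I = -1/66 (I = 1/(-255 + (6 + 3*61)) = 1/(-255 + (6 + 183)) = 1/(-255 + 189) = 1/(-66) = -1/66 ≈ -0.015152)
I - (-23807 + B(137))/(P(93) - 16764) = -1/66 - (-23807 + 43)/(-606 - 16764) = -1/66 - (-23764)/(-17370) = -1/66 - (-23764)*(-1)/17370 = -1/66 - 1*11882/8685 = -1/66 - 11882/8685 = -264299/191070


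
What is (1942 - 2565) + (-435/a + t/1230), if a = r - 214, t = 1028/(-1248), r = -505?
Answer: -171733552303/275923440 ≈ -622.40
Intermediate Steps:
t = -257/312 (t = 1028*(-1/1248) = -257/312 ≈ -0.82372)
a = -719 (a = -505 - 214 = -719)
(1942 - 2565) + (-435/a + t/1230) = (1942 - 2565) + (-435/(-719) - 257/312/1230) = -623 + (-435*(-1/719) - 257/312*1/1230) = -623 + (435/719 - 257/383760) = -623 + 166750817/275923440 = -171733552303/275923440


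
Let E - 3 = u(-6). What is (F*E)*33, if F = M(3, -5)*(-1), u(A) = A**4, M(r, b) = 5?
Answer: -214335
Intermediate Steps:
E = 1299 (E = 3 + (-6)**4 = 3 + 1296 = 1299)
F = -5 (F = 5*(-1) = -5)
(F*E)*33 = -5*1299*33 = -6495*33 = -214335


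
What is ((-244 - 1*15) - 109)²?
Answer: 135424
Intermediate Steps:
((-244 - 1*15) - 109)² = ((-244 - 15) - 109)² = (-259 - 109)² = (-368)² = 135424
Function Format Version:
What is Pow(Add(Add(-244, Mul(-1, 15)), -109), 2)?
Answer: 135424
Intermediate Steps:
Pow(Add(Add(-244, Mul(-1, 15)), -109), 2) = Pow(Add(Add(-244, -15), -109), 2) = Pow(Add(-259, -109), 2) = Pow(-368, 2) = 135424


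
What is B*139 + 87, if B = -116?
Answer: -16037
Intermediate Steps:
B*139 + 87 = -116*139 + 87 = -16124 + 87 = -16037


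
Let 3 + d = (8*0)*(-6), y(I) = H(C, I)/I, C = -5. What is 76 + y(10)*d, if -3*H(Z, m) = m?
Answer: 77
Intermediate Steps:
H(Z, m) = -m/3
y(I) = -1/3 (y(I) = (-I/3)/I = -1/3)
d = -3 (d = -3 + (8*0)*(-6) = -3 + 0*(-6) = -3 + 0 = -3)
76 + y(10)*d = 76 - 1/3*(-3) = 76 + 1 = 77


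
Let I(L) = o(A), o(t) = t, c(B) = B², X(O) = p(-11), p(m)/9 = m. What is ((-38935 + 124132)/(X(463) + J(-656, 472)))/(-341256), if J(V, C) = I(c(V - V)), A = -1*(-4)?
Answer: 28399/10806440 ≈ 0.0026280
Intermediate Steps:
p(m) = 9*m
A = 4
X(O) = -99 (X(O) = 9*(-11) = -99)
I(L) = 4
J(V, C) = 4
((-38935 + 124132)/(X(463) + J(-656, 472)))/(-341256) = ((-38935 + 124132)/(-99 + 4))/(-341256) = (85197/(-95))*(-1/341256) = (85197*(-1/95))*(-1/341256) = -85197/95*(-1/341256) = 28399/10806440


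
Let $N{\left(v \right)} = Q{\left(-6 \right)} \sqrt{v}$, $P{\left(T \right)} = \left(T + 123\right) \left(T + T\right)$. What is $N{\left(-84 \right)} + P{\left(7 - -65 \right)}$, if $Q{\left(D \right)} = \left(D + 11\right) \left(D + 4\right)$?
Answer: $28080 - 20 i \sqrt{21} \approx 28080.0 - 91.651 i$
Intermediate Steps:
$Q{\left(D \right)} = \left(4 + D\right) \left(11 + D\right)$ ($Q{\left(D \right)} = \left(11 + D\right) \left(4 + D\right) = \left(4 + D\right) \left(11 + D\right)$)
$P{\left(T \right)} = 2 T \left(123 + T\right)$ ($P{\left(T \right)} = \left(123 + T\right) 2 T = 2 T \left(123 + T\right)$)
$N{\left(v \right)} = - 10 \sqrt{v}$ ($N{\left(v \right)} = \left(44 + \left(-6\right)^{2} + 15 \left(-6\right)\right) \sqrt{v} = \left(44 + 36 - 90\right) \sqrt{v} = - 10 \sqrt{v}$)
$N{\left(-84 \right)} + P{\left(7 - -65 \right)} = - 10 \sqrt{-84} + 2 \left(7 - -65\right) \left(123 + \left(7 - -65\right)\right) = - 10 \cdot 2 i \sqrt{21} + 2 \left(7 + 65\right) \left(123 + \left(7 + 65\right)\right) = - 20 i \sqrt{21} + 2 \cdot 72 \left(123 + 72\right) = - 20 i \sqrt{21} + 2 \cdot 72 \cdot 195 = - 20 i \sqrt{21} + 28080 = 28080 - 20 i \sqrt{21}$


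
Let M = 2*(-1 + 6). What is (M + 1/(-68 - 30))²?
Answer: 958441/9604 ≈ 99.796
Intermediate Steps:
M = 10 (M = 2*5 = 10)
(M + 1/(-68 - 30))² = (10 + 1/(-68 - 30))² = (10 + 1/(-98))² = (10 - 1/98)² = (979/98)² = 958441/9604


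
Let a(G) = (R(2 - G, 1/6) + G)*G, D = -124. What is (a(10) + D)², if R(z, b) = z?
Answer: 10816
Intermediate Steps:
a(G) = 2*G (a(G) = ((2 - G) + G)*G = 2*G)
(a(10) + D)² = (2*10 - 124)² = (20 - 124)² = (-104)² = 10816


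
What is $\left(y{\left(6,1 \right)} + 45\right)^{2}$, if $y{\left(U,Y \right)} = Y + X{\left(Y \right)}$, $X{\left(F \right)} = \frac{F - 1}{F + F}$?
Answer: $2116$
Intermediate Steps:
$X{\left(F \right)} = \frac{-1 + F}{2 F}$
$y{\left(U,Y \right)} = Y + \frac{-1 + Y}{2 Y}$
$\left(y{\left(6,1 \right)} + 45\right)^{2} = \left(\left(\frac{1}{2} + 1 - \frac{1}{2 \cdot 1}\right) + 45\right)^{2} = \left(\left(\frac{1}{2} + 1 - \frac{1}{2}\right) + 45\right)^{2} = \left(1 + 45\right)^{2} = 46^{2} = 2116$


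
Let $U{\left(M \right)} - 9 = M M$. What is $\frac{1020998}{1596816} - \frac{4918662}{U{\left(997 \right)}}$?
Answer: $- \frac{1709826947557}{396815961672} \approx -4.3089$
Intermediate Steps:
$U{\left(M \right)} = 9 + M^{2}$ ($U{\left(M \right)} = 9 + M M = 9 + M^{2}$)
$\frac{1020998}{1596816} - \frac{4918662}{U{\left(997 \right)}} = \frac{1020998}{1596816} - \frac{4918662}{9 + 997^{2}} = 1020998 \cdot \frac{1}{1596816} - \frac{4918662}{9 + 994009} = \frac{510499}{798408} - \frac{4918662}{994018} = \frac{510499}{798408} - \frac{2459331}{497009} = - \frac{1709826947557}{396815961672}$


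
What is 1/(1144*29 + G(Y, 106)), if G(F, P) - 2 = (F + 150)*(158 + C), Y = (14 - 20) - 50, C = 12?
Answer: 1/49158 ≈ 2.0343e-5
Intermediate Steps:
Y = -56 (Y = -6 - 50 = -56)
G(F, P) = 25502 + 170*F (G(F, P) = 2 + (F + 150)*(158 + 12) = 2 + (150 + F)*170 = 2 + (25500 + 170*F) = 25502 + 170*F)
1/(1144*29 + G(Y, 106)) = 1/(1144*29 + (25502 + 170*(-56))) = 1/(33176 + (25502 - 9520)) = 1/(33176 + 15982) = 1/49158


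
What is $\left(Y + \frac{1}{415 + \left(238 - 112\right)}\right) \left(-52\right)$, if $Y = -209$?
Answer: $\frac{5879536}{541} \approx 10868.0$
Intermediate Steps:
$\left(Y + \frac{1}{415 + \left(238 - 112\right)}\right) \left(-52\right) = \left(-209 + \frac{1}{415 + \left(238 - 112\right)}\right) \left(-52\right) = \left(-209 + \frac{1}{415 + 126}\right) \left(-52\right) = \left(-209 + \frac{1}{541}\right) \left(-52\right) = \left(- \frac{113068}{541}\right) \left(-52\right) = \frac{5879536}{541}$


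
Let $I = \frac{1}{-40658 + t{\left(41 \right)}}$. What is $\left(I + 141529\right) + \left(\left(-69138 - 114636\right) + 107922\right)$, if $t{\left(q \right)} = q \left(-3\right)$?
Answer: $\frac{2678373736}{40781} \approx 65677.0$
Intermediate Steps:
$t{\left(q \right)} = - 3 q$
$I = - \frac{1}{40781}$ ($I = \frac{1}{-40658 - 123} = \frac{1}{-40781} = - \frac{1}{40781} \approx -2.4521 \cdot 10^{-5}$)
$\left(I + 141529\right) + \left(\left(-69138 - 114636\right) + 107922\right) = \left(- \frac{1}{40781} + 141529\right) + \left(\left(-69138 - 114636\right) + 107922\right) = \frac{5771694148}{40781} + \left(-183774 + 107922\right) = \frac{5771694148}{40781} - 75852 = \frac{2678373736}{40781}$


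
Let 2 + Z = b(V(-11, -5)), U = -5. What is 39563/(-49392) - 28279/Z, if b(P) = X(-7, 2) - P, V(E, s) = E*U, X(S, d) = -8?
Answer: 1394184773/3210480 ≈ 434.26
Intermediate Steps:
V(E, s) = -5*E (V(E, s) = E*(-5) = -5*E)
b(P) = -8 - P
Z = -65 (Z = -2 + (-8 - (-5)*(-11)) = -2 + (-8 - 1*55) = -2 + (-8 - 55) = -2 - 63 = -65)
39563/(-49392) - 28279/Z = 39563/(-49392) - 28279/(-65) = 39563*(-1/49392) - 28279*(-1/65) = -39563/49392 + 28279/65 = 1394184773/3210480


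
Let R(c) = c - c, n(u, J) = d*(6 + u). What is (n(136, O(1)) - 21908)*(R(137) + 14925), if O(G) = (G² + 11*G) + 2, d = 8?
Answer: -310022100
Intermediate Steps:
O(G) = 2 + G² + 11*G
n(u, J) = 48 + 8*u (n(u, J) = 8*(6 + u) = 48 + 8*u)
R(c) = 0
(n(136, O(1)) - 21908)*(R(137) + 14925) = ((48 + 8*136) - 21908)*(0 + 14925) = ((48 + 1088) - 21908)*14925 = (1136 - 21908)*14925 = -20772*14925 = -310022100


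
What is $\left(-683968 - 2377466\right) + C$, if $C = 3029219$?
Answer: $-32215$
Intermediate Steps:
$\left(-683968 - 2377466\right) + C = \left(-683968 - 2377466\right) + 3029219 = -3061434 + 3029219 = -32215$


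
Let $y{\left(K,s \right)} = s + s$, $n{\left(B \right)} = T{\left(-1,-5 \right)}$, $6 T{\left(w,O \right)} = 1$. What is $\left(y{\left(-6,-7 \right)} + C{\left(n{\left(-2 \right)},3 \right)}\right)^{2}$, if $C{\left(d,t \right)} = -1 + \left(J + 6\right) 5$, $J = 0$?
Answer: $225$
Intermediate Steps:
$T{\left(w,O \right)} = \frac{1}{6}$ ($T{\left(w,O \right)} = \frac{1}{6} \cdot 1 = \frac{1}{6}$)
$n{\left(B \right)} = \frac{1}{6}$
$C{\left(d,t \right)} = 29$ ($C{\left(d,t \right)} = -1 + \left(0 + 6\right) 5 = -1 + 6 \cdot 5 = -1 + 30 = 29$)
$y{\left(K,s \right)} = 2 s$
$\left(y{\left(-6,-7 \right)} + C{\left(n{\left(-2 \right)},3 \right)}\right)^{2} = \left(2 \left(-7\right) + 29\right)^{2} = \left(-14 + 29\right)^{2} = 15^{2} = 225$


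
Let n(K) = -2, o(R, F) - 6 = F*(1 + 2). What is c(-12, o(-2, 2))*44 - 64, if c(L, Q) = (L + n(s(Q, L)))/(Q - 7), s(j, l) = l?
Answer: -936/5 ≈ -187.20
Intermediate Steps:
o(R, F) = 6 + 3*F (o(R, F) = 6 + F*(1 + 2) = 6 + F*3 = 6 + 3*F)
c(L, Q) = (-2 + L)/(-7 + Q) (c(L, Q) = (L - 2)/(Q - 7) = (-2 + L)/(-7 + Q))
c(-12, o(-2, 2))*44 - 64 = ((-2 - 12)/(-7 + (6 + 3*2)))*44 - 64 = (-14/(-7 + (6 + 6)))*44 - 64 = (-14/(-7 + 12))*44 - 64 = (-14/5)*44 - 64 = ((⅕)*(-14))*44 - 64 = -14/5*44 - 64 = -616/5 - 64 = -936/5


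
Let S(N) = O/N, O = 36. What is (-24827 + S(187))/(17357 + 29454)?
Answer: -4642613/8753657 ≈ -0.53036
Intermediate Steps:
S(N) = 36/N
(-24827 + S(187))/(17357 + 29454) = (-24827 + 36/187)/(17357 + 29454) = (-24827 + 36*(1/187))/46811 = (-24827 + 36/187)*(1/46811) = -4642613/187*1/46811 = -4642613/8753657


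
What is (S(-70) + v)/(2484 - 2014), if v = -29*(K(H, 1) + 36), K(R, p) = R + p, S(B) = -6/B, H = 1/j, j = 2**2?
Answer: -151223/65800 ≈ -2.2982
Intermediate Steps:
j = 4
H = 1/4 ≈ 0.25000
v = -4321/4 (v = -29*((1/4 + 1) + 36) = -29*(5/4 + 36) = -29*149/4 = -4321/4 ≈ -1080.3)
(S(-70) + v)/(2484 - 2014) = (-6/(-70) - 4321/4)/(2484 - 2014) = (-6*(-1/70) - 4321/4)/470 = (3/35 - 4321/4)*(1/470) = -151223/140*1/470 = -151223/65800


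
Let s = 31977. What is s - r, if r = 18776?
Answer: 13201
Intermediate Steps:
s - r = 31977 - 1*18776 = 31977 - 18776 = 13201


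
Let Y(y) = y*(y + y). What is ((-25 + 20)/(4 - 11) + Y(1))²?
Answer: 361/49 ≈ 7.3673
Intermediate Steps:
Y(y) = 2*y² (Y(y) = y*(2*y) = 2*y²)
((-25 + 20)/(4 - 11) + Y(1))² = ((-25 + 20)/(4 - 11) + 2*1²)² = (-5/(-7) + 2*1)² = (-5*(-⅐) + 2)² = (5/7 + 2)² = (19/7)² = 361/49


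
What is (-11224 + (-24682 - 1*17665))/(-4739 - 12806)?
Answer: 53571/17545 ≈ 3.0533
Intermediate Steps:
(-11224 + (-24682 - 1*17665))/(-4739 - 12806) = (-11224 + (-24682 - 17665))/(-17545) = (-11224 - 42347)*(-1/17545) = -53571*(-1/17545) = 53571/17545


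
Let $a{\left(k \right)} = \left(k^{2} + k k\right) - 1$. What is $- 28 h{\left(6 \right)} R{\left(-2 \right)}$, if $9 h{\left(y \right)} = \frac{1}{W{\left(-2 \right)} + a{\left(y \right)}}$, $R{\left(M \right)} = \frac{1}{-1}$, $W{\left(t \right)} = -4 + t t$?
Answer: $\frac{28}{639} \approx 0.043818$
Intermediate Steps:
$W{\left(t \right)} = -4 + t^{2}$
$a{\left(k \right)} = -1 + 2 k^{2}$ ($a{\left(k \right)} = \left(k^{2} + k^{2}\right) - 1 = 2 k^{2} - 1 = -1 + 2 k^{2}$)
$R{\left(M \right)} = -1$
$h{\left(y \right)} = \frac{1}{9 \left(-1 + 2 y^{2}\right)}$ ($h{\left(y \right)} = \frac{1}{9 \left(\left(-4 + \left(-2\right)^{2}\right) + \left(-1 + 2 y^{2}\right)\right)} = \frac{1}{9 \left(\left(-4 + 4\right) + \left(-1 + 2 y^{2}\right)\right)} = \frac{1}{9 \left(0 + \left(-1 + 2 y^{2}\right)\right)} = \frac{1}{9 \left(-1 + 2 y^{2}\right)}$)
$- 28 h{\left(6 \right)} R{\left(-2 \right)} = - 28 \frac{1}{9 \left(-1 + 2 \cdot 6^{2}\right)} \left(-1\right) = - 28 \frac{1}{9 \left(-1 + 2 \cdot 36\right)} \left(-1\right) = - 28 \frac{1}{9 \left(-1 + 72\right)} \left(-1\right) = - 28 \frac{1}{9 \cdot 71} \left(-1\right) = - 28 \cdot \frac{1}{9} \cdot \frac{1}{71} \left(-1\right) = \left(-28\right) \frac{1}{639} \left(-1\right) = \left(- \frac{28}{639}\right) \left(-1\right) = \frac{28}{639}$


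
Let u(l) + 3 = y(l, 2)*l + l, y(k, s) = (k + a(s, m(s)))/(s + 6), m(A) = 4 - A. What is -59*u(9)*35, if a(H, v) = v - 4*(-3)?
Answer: -526575/8 ≈ -65822.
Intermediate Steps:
a(H, v) = 12 + v (a(H, v) = v + 12 = 12 + v)
y(k, s) = (16 + k - s)/(6 + s) (y(k, s) = (k + (12 + (4 - s)))/(s + 6) = (k + (16 - s))/(6 + s) = (16 + k - s)/(6 + s))
u(l) = -3 + l + l*(7/4 + l/8) (u(l) = -3 + (((16 + l - 1*2)/(6 + 2))*l + l) = -3 + (((16 + l - 2)/8)*l + l) = -3 + (((14 + l)/8)*l + l) = -3 + ((7/4 + l/8)*l + l) = -3 + (l*(7/4 + l/8) + l) = -3 + (l + l*(7/4 + l/8)) = -3 + l + l*(7/4 + l/8))
-59*u(9)*35 = -59*(-3 + (1/8)*9**2 + (11/4)*9)*35 = -59*(-3 + (1/8)*81 + 99/4)*35 = -59*(-3 + 81/8 + 99/4)*35 = -59*255/8*35 = -15045/8*35 = -526575/8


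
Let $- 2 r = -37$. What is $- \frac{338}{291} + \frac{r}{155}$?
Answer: $- \frac{94013}{90210} \approx -1.0422$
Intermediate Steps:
$r = \frac{37}{2}$ ($r = \left(- \frac{1}{2}\right) \left(-37\right) = \frac{37}{2} \approx 18.5$)
$- \frac{338}{291} + \frac{r}{155} = - \frac{338}{291} + \frac{37}{2 \cdot 155} = \left(-338\right) \frac{1}{291} + \frac{37}{2} \cdot \frac{1}{155} = - \frac{338}{291} + \frac{37}{310} = - \frac{94013}{90210}$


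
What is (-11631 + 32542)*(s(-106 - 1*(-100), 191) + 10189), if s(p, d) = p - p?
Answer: 213062179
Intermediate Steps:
s(p, d) = 0
(-11631 + 32542)*(s(-106 - 1*(-100), 191) + 10189) = (-11631 + 32542)*(0 + 10189) = 20911*10189 = 213062179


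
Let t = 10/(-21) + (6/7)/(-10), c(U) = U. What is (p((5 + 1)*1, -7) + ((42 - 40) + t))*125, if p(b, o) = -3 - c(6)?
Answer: -19850/21 ≈ -945.24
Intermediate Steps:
p(b, o) = -9 (p(b, o) = -3 - 1*6 = -3 - 6 = -9)
t = -59/105 (t = 10*(-1/21) + (6*(⅐))*(-⅒) = -10/21 + (6/7)*(-⅒) = -10/21 - 3/35 = -59/105 ≈ -0.56190)
(p((5 + 1)*1, -7) + ((42 - 40) + t))*125 = (-9 + ((42 - 40) - 59/105))*125 = (-9 + (2 - 59/105))*125 = (-9 + 151/105)*125 = -794/105*125 = -19850/21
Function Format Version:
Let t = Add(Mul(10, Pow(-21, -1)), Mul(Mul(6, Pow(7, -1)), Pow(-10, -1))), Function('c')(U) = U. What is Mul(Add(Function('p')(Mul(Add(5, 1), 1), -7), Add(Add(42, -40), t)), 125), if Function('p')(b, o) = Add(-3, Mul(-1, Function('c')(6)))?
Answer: Rational(-19850, 21) ≈ -945.24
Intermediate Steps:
Function('p')(b, o) = -9 (Function('p')(b, o) = Add(-3, Mul(-1, 6)) = Add(-3, -6) = -9)
t = Rational(-59, 105) (t = Add(Mul(10, Rational(-1, 21)), Mul(Mul(6, Rational(1, 7)), Rational(-1, 10))) = Add(Rational(-10, 21), Mul(Rational(6, 7), Rational(-1, 10))) = Add(Rational(-10, 21), Rational(-3, 35)) = Rational(-59, 105) ≈ -0.56190)
Mul(Add(Function('p')(Mul(Add(5, 1), 1), -7), Add(Add(42, -40), t)), 125) = Mul(Add(-9, Add(Add(42, -40), Rational(-59, 105))), 125) = Mul(Add(-9, Add(2, Rational(-59, 105))), 125) = Mul(Add(-9, Rational(151, 105)), 125) = Mul(Rational(-794, 105), 125) = Rational(-19850, 21)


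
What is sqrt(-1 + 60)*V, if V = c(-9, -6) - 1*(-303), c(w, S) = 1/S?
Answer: 1817*sqrt(59)/6 ≈ 2326.1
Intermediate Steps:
V = 1817/6 (V = 1/(-6) - 1*(-303) = -1/6 + 303 = 1817/6 ≈ 302.83)
sqrt(-1 + 60)*V = sqrt(-1 + 60)*(1817/6) = sqrt(59)*(1817/6) = 1817*sqrt(59)/6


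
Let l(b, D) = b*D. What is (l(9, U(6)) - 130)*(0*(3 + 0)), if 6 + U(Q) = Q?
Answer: 0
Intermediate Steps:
U(Q) = -6 + Q
l(b, D) = D*b
(l(9, U(6)) - 130)*(0*(3 + 0)) = ((-6 + 6)*9 - 130)*(0*(3 + 0)) = (0*9 - 130)*(0*3) = (0 - 130)*0 = -130*0 = 0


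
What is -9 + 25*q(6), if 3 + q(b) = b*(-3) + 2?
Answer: -484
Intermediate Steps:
q(b) = -1 - 3*b (q(b) = -3 + (b*(-3) + 2) = -3 + (-3*b + 2) = -3 + (2 - 3*b) = -1 - 3*b)
-9 + 25*q(6) = -9 + 25*(-1 - 3*6) = -9 + 25*(-1 - 18) = -9 + 25*(-19) = -9 - 475 = -484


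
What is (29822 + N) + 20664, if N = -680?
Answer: 49806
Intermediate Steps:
(29822 + N) + 20664 = (29822 - 680) + 20664 = 29142 + 20664 = 49806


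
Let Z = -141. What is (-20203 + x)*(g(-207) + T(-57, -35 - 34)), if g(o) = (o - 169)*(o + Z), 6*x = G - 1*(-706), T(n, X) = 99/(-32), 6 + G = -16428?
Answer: -95566328167/32 ≈ -2.9864e+9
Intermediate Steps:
G = -16434 (G = -6 - 16428 = -16434)
T(n, X) = -99/32 (T(n, X) = 99*(-1/32) = -99/32)
x = -7864/3 (x = (-16434 - 1*(-706))/6 = (-16434 + 706)/6 = (⅙)*(-15728) = -7864/3 ≈ -2621.3)
g(o) = (-169 + o)*(-141 + o) (g(o) = (o - 169)*(o - 141) = (-169 + o)*(-141 + o))
(-20203 + x)*(g(-207) + T(-57, -35 - 34)) = (-20203 - 7864/3)*((23829 + (-207)² - 310*(-207)) - 99/32) = -68473*((23829 + 42849 + 64170) - 99/32)/3 = -68473*(130848 - 99/32)/3 = -68473/3*4187037/32 = -95566328167/32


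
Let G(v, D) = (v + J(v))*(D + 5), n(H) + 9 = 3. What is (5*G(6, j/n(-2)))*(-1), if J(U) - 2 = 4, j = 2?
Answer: -280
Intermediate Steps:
n(H) = -6 (n(H) = -9 + 3 = -6)
J(U) = 6 (J(U) = 2 + 4 = 6)
G(v, D) = (5 + D)*(6 + v) (G(v, D) = (v + 6)*(D + 5) = (6 + v)*(5 + D) = (5 + D)*(6 + v))
(5*G(6, j/n(-2)))*(-1) = (5*(30 + 5*6 + 6*(2/(-6)) + (2/(-6))*6))*(-1) = (5*(30 + 30 + 6*(2*(-⅙)) + (2*(-⅙))*6))*(-1) = (5*(30 + 30 + 6*(-⅓) - ⅓*6))*(-1) = (5*(30 + 30 - 2 - 2))*(-1) = (5*56)*(-1) = 280*(-1) = -280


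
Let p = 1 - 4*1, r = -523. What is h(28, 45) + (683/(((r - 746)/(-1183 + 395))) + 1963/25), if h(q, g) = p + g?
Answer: 17278597/31725 ≈ 544.64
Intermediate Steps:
p = -3 (p = 1 - 4 = -3)
h(q, g) = -3 + g
h(28, 45) + (683/(((r - 746)/(-1183 + 395))) + 1963/25) = (-3 + 45) + (683/(((-523 - 746)/(-1183 + 395))) + 1963/25) = 42 + (683/((-1269/(-788))) + 1963*(1/25)) = 42 + (683/((-1269*(-1/788))) + 1963/25) = 42 + (683/(1269/788) + 1963/25) = 42 + (683*(788/1269) + 1963/25) = 42 + (538204/1269 + 1963/25) = 42 + 15946147/31725 = 17278597/31725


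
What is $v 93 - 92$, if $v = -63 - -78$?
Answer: $1303$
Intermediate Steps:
$v = 15$ ($v = -63 + 78 = 15$)
$v 93 - 92 = 15 \cdot 93 - 92 = 1395 - 92 = 1303$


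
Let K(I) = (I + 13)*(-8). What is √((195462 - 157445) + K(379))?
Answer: √34881 ≈ 186.76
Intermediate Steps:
K(I) = -104 - 8*I (K(I) = (13 + I)*(-8) = -104 - 8*I)
√((195462 - 157445) + K(379)) = √((195462 - 157445) + (-104 - 8*379)) = √(38017 + (-104 - 3032)) = √(38017 - 3136) = √34881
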